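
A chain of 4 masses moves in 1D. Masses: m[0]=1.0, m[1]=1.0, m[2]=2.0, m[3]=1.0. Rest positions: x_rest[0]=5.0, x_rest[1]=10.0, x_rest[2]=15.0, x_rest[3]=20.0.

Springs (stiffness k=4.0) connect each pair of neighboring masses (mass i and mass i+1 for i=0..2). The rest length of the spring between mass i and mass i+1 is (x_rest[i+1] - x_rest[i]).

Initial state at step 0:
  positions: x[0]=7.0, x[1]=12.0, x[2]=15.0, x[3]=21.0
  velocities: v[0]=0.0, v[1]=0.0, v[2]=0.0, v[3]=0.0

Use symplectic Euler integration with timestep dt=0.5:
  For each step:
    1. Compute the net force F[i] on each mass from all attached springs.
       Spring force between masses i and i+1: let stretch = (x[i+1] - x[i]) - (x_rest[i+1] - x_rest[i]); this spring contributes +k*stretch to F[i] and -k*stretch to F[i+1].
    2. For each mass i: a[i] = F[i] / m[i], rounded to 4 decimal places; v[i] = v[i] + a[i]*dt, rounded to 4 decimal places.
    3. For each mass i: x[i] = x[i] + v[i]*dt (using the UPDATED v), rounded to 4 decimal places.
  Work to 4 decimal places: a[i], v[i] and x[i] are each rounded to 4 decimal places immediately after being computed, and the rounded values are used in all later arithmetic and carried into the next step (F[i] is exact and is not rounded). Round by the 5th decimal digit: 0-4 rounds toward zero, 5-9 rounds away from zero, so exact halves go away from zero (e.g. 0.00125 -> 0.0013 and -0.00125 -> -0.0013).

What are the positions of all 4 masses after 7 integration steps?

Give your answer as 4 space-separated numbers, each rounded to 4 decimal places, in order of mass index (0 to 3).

Step 0: x=[7.0000 12.0000 15.0000 21.0000] v=[0.0000 0.0000 0.0000 0.0000]
Step 1: x=[7.0000 10.0000 16.5000 20.0000] v=[0.0000 -4.0000 3.0000 -2.0000]
Step 2: x=[5.0000 11.5000 16.5000 20.5000] v=[-4.0000 3.0000 0.0000 1.0000]
Step 3: x=[4.5000 11.5000 16.0000 22.0000] v=[-1.0000 0.0000 -1.0000 3.0000]
Step 4: x=[6.0000 9.0000 16.2500 22.5000] v=[3.0000 -5.0000 0.5000 1.0000]
Step 5: x=[5.5000 10.7500 16.0000 21.7500] v=[-1.0000 3.5000 -0.5000 -1.5000]
Step 6: x=[5.2500 12.5000 16.0000 20.2500] v=[-0.5000 3.5000 0.0000 -3.0000]
Step 7: x=[7.2500 10.5000 16.3750 19.5000] v=[4.0000 -4.0000 0.7500 -1.5000]

Answer: 7.2500 10.5000 16.3750 19.5000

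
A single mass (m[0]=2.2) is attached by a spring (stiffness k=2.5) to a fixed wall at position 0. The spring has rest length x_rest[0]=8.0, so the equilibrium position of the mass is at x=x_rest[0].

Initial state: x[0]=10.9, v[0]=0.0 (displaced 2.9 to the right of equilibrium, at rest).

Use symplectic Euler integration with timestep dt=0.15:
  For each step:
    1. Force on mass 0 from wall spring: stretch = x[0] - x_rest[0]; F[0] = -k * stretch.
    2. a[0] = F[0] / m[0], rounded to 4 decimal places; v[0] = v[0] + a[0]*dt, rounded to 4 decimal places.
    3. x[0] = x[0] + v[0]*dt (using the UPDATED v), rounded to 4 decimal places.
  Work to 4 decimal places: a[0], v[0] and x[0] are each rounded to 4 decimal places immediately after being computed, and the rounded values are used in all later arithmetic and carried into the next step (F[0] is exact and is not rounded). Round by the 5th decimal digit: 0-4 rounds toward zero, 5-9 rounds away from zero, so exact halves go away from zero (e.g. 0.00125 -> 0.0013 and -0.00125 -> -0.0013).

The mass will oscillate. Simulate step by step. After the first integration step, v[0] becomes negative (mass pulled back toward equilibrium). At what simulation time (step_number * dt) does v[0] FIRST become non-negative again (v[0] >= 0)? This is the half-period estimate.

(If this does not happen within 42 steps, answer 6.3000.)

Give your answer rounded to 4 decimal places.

Answer: 3.0000

Derivation:
Step 0: x=[10.9000] v=[0.0000]
Step 1: x=[10.8259] v=[-0.4943]
Step 2: x=[10.6795] v=[-0.9760]
Step 3: x=[10.4646] v=[-1.4327]
Step 4: x=[10.1867] v=[-1.8528]
Step 5: x=[9.8529] v=[-2.2255]
Step 6: x=[9.4717] v=[-2.5413]
Step 7: x=[9.0529] v=[-2.7922]
Step 8: x=[8.6071] v=[-2.9717]
Step 9: x=[8.1458] v=[-3.0752]
Step 10: x=[7.6808] v=[-3.1001]
Step 11: x=[7.2239] v=[-3.0457]
Step 12: x=[6.7869] v=[-2.9134]
Step 13: x=[6.3809] v=[-2.7066]
Step 14: x=[6.0163] v=[-2.4306]
Step 15: x=[5.7024] v=[-2.0925]
Step 16: x=[5.4473] v=[-1.7009]
Step 17: x=[5.2574] v=[-1.2658]
Step 18: x=[5.1377] v=[-0.7983]
Step 19: x=[5.0911] v=[-0.3104]
Step 20: x=[5.1189] v=[0.1854]
First v>=0 after going negative at step 20, time=3.0000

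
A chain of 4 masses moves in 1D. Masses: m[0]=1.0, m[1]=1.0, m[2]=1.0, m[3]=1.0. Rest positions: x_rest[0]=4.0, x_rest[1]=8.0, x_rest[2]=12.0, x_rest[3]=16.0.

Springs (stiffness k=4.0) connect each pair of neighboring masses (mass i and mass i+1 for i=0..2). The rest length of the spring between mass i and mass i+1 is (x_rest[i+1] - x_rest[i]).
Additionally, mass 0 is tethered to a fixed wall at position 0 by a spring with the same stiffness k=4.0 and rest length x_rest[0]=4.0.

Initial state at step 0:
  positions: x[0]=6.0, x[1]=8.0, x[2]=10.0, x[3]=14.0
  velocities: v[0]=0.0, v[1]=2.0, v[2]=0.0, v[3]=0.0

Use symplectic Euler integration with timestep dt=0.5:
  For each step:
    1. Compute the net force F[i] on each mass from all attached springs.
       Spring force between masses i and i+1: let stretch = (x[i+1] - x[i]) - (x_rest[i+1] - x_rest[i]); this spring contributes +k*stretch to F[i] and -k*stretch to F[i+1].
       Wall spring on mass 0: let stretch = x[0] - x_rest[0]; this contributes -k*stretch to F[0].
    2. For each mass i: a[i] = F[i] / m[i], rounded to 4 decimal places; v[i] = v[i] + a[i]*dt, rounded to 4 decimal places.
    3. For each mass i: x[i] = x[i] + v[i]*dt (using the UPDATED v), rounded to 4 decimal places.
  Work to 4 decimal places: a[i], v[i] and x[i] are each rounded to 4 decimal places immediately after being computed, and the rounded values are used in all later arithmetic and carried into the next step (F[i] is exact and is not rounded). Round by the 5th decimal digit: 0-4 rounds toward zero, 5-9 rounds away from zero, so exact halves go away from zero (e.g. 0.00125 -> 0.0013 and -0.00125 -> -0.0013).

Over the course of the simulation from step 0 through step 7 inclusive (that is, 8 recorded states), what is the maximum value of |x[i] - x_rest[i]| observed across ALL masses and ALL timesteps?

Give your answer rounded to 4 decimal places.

Answer: 3.0000

Derivation:
Step 0: x=[6.0000 8.0000 10.0000 14.0000] v=[0.0000 2.0000 0.0000 0.0000]
Step 1: x=[2.0000 9.0000 12.0000 14.0000] v=[-8.0000 2.0000 4.0000 0.0000]
Step 2: x=[3.0000 6.0000 13.0000 16.0000] v=[2.0000 -6.0000 2.0000 4.0000]
Step 3: x=[4.0000 7.0000 10.0000 19.0000] v=[2.0000 2.0000 -6.0000 6.0000]
Step 4: x=[4.0000 8.0000 13.0000 17.0000] v=[0.0000 2.0000 6.0000 -4.0000]
Step 5: x=[4.0000 10.0000 15.0000 15.0000] v=[0.0000 4.0000 4.0000 -4.0000]
Step 6: x=[6.0000 11.0000 12.0000 17.0000] v=[4.0000 2.0000 -6.0000 4.0000]
Step 7: x=[7.0000 8.0000 13.0000 18.0000] v=[2.0000 -6.0000 2.0000 2.0000]
Max displacement = 3.0000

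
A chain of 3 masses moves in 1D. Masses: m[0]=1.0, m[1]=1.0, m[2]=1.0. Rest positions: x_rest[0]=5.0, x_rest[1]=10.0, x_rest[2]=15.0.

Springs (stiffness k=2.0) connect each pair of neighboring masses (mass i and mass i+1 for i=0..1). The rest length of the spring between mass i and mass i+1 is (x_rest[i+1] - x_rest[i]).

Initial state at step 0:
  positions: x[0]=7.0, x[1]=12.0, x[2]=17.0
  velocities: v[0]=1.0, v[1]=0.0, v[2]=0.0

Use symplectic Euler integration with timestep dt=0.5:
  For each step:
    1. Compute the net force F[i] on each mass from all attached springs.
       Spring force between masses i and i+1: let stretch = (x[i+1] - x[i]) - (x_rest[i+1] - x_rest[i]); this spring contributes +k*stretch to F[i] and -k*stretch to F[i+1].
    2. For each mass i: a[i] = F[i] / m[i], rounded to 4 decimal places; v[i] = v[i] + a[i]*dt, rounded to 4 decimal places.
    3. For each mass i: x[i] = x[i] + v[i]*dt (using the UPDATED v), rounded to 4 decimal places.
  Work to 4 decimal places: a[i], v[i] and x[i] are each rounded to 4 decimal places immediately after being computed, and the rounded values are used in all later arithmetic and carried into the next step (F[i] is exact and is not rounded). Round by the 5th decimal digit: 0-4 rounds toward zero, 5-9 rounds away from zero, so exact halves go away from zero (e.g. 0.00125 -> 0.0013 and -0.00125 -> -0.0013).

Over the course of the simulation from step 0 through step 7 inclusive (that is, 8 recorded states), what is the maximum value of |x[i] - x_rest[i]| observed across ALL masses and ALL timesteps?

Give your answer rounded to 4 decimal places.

Answer: 3.5392

Derivation:
Step 0: x=[7.0000 12.0000 17.0000] v=[1.0000 0.0000 0.0000]
Step 1: x=[7.5000 12.0000 17.0000] v=[1.0000 0.0000 0.0000]
Step 2: x=[7.7500 12.2500 17.0000] v=[0.5000 0.5000 0.0000]
Step 3: x=[7.7500 12.6250 17.1250] v=[0.0000 0.7500 0.2500]
Step 4: x=[7.6875 12.8125 17.5000] v=[-0.1250 0.3750 0.7500]
Step 5: x=[7.6875 12.7813 18.0313] v=[0.0000 -0.0625 1.0625]
Step 6: x=[7.7344 12.8282 18.4376] v=[0.0938 0.0937 0.8125]
Step 7: x=[7.8282 13.1329 18.5392] v=[0.1876 0.6093 0.2031]
Max displacement = 3.5392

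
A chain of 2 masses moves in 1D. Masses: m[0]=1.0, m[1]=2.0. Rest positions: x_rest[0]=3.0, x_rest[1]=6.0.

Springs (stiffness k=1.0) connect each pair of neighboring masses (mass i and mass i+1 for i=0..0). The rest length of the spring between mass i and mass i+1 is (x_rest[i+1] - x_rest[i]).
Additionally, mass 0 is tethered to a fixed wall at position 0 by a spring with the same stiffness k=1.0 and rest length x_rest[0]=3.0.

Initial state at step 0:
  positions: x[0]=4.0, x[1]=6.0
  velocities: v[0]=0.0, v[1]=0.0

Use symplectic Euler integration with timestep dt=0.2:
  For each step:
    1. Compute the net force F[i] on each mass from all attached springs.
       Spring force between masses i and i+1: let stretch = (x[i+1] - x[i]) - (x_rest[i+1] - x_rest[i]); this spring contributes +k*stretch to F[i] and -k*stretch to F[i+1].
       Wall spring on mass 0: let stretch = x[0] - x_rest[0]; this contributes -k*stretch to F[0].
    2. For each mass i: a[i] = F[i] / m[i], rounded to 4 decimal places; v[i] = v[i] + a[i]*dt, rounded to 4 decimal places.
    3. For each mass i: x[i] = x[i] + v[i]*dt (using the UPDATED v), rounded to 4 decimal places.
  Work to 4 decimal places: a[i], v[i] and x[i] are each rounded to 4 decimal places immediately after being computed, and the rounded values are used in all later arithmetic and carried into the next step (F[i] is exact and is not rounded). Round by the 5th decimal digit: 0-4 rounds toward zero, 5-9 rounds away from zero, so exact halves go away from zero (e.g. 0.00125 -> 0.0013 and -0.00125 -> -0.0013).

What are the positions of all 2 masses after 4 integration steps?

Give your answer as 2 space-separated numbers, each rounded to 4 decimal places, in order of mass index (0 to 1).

Answer: 3.3034 6.1713

Derivation:
Step 0: x=[4.0000 6.0000] v=[0.0000 0.0000]
Step 1: x=[3.9200 6.0200] v=[-0.4000 0.1000]
Step 2: x=[3.7672 6.0580] v=[-0.7640 0.1900]
Step 3: x=[3.5553 6.1102] v=[-1.0593 0.2609]
Step 4: x=[3.3034 6.1713] v=[-1.2594 0.3054]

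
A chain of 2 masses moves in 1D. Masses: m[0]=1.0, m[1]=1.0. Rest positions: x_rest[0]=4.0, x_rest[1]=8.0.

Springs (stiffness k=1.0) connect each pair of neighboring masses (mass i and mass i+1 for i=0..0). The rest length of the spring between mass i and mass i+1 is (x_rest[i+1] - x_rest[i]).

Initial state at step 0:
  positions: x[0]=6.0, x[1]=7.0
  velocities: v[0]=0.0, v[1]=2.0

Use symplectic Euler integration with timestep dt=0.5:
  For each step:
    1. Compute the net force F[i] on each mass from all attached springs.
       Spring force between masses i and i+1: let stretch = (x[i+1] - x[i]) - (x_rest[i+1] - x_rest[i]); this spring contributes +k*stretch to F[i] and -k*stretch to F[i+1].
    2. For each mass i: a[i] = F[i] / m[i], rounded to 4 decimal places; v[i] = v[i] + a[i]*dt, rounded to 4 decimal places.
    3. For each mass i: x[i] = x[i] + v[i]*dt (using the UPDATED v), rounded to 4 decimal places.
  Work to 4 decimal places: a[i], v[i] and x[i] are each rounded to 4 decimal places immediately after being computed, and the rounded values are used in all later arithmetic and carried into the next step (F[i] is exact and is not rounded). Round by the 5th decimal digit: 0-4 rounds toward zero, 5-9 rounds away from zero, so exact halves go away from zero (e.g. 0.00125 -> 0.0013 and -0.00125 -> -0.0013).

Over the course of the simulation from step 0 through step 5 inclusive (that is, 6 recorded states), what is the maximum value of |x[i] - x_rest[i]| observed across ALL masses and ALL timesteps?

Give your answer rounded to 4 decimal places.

Answer: 4.2813

Derivation:
Step 0: x=[6.0000 7.0000] v=[0.0000 2.0000]
Step 1: x=[5.2500 8.7500] v=[-1.5000 3.5000]
Step 2: x=[4.3750 10.6250] v=[-1.7500 3.7500]
Step 3: x=[4.0625 11.9375] v=[-0.6250 2.6250]
Step 4: x=[4.7188 12.2813] v=[1.3125 0.6875]
Step 5: x=[6.2657 11.7344] v=[3.0938 -1.0938]
Max displacement = 4.2813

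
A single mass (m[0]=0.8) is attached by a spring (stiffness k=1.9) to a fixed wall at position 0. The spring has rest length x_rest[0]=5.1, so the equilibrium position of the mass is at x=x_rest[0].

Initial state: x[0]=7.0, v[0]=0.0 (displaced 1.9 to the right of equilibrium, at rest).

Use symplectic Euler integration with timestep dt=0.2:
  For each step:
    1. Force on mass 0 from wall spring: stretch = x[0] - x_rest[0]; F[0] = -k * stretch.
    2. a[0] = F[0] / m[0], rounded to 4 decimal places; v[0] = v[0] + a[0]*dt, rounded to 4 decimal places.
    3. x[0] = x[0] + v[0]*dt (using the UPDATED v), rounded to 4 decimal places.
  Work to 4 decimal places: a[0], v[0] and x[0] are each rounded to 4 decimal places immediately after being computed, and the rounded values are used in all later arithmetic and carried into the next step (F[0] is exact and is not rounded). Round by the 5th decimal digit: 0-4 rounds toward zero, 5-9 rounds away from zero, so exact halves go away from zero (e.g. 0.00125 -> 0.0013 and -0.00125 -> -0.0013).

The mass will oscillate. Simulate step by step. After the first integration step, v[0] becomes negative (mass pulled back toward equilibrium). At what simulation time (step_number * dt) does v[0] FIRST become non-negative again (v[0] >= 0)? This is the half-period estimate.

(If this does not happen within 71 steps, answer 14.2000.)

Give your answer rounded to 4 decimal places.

Answer: 2.2000

Derivation:
Step 0: x=[7.0000] v=[0.0000]
Step 1: x=[6.8195] v=[-0.9025]
Step 2: x=[6.4756] v=[-1.7193]
Step 3: x=[6.0011] v=[-2.3727]
Step 4: x=[5.4410] v=[-2.8007]
Step 5: x=[4.8485] v=[-2.9627]
Step 6: x=[4.2799] v=[-2.8432]
Step 7: x=[3.7892] v=[-2.4537]
Step 8: x=[3.4230] v=[-1.8311]
Step 9: x=[3.2161] v=[-1.0345]
Step 10: x=[3.1882] v=[-0.1396]
Step 11: x=[3.3419] v=[0.7685]
First v>=0 after going negative at step 11, time=2.2000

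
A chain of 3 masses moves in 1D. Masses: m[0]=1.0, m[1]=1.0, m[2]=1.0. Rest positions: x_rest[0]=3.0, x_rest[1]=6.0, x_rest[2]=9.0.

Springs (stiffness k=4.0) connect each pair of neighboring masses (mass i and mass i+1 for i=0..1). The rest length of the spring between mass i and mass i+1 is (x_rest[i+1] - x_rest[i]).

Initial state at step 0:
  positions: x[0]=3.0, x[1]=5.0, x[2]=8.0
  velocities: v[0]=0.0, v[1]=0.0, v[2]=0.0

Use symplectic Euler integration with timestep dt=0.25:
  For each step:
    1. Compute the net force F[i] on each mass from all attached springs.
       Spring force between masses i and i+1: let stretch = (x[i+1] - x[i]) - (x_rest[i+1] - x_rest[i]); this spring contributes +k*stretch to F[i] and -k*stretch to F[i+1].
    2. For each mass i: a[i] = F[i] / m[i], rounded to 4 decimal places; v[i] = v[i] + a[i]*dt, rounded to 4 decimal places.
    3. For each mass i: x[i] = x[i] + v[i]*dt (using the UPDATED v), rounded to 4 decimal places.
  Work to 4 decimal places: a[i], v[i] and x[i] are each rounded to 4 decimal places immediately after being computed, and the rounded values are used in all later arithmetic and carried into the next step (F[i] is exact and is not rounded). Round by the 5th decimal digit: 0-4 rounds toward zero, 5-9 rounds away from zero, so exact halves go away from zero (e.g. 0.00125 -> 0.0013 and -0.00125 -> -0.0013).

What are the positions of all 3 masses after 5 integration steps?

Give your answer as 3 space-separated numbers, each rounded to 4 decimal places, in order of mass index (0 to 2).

Step 0: x=[3.0000 5.0000 8.0000] v=[0.0000 0.0000 0.0000]
Step 1: x=[2.7500 5.2500 8.0000] v=[-1.0000 1.0000 0.0000]
Step 2: x=[2.3750 5.5625 8.0625] v=[-1.5000 1.2500 0.2500]
Step 3: x=[2.0469 5.7031 8.2500] v=[-1.3125 0.5625 0.7500]
Step 4: x=[1.8828 5.5664 8.5508] v=[-0.6563 -0.5468 1.2031]
Step 5: x=[1.8896 5.2549 8.8555] v=[0.0273 -1.2460 1.2187]

Answer: 1.8896 5.2549 8.8555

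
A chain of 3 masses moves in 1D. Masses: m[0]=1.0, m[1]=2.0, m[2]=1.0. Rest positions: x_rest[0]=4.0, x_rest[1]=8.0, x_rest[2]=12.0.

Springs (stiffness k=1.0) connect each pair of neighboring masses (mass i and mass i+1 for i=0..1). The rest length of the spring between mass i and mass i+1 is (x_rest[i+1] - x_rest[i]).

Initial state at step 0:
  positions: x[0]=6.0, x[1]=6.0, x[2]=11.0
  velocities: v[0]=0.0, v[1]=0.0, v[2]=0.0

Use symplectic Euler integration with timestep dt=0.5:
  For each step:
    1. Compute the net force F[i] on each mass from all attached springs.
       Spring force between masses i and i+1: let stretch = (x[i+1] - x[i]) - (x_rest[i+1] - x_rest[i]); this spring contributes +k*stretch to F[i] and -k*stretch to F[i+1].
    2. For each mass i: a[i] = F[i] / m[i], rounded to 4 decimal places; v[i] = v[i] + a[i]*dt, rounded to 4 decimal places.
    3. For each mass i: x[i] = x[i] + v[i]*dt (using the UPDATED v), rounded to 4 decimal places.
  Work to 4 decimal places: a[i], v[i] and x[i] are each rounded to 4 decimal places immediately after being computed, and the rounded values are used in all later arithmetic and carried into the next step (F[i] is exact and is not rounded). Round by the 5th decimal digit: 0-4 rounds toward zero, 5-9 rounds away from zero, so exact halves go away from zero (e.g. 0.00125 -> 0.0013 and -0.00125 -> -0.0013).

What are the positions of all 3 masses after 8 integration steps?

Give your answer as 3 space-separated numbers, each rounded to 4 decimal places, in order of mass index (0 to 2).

Step 0: x=[6.0000 6.0000 11.0000] v=[0.0000 0.0000 0.0000]
Step 1: x=[5.0000 6.6250 10.7500] v=[-2.0000 1.2500 -0.5000]
Step 2: x=[3.4063 7.5625 10.4688] v=[-3.1875 1.8750 -0.5625]
Step 3: x=[1.8516 8.3438 10.4610] v=[-3.1094 1.5625 -0.0157]
Step 4: x=[0.9200 8.5782 10.9239] v=[-1.8633 0.4688 0.9257]
Step 5: x=[0.9029 8.1485 11.8004] v=[-0.0342 -0.8594 1.7529]
Step 6: x=[1.6972 7.2696 12.7639] v=[1.5886 -1.7579 1.9270]
Step 7: x=[2.8846 6.3809 13.3539] v=[2.3748 -1.7775 1.1799]
Step 8: x=[3.9461 5.9268 13.2006] v=[2.1230 -0.9083 -0.3066]

Answer: 3.9461 5.9268 13.2006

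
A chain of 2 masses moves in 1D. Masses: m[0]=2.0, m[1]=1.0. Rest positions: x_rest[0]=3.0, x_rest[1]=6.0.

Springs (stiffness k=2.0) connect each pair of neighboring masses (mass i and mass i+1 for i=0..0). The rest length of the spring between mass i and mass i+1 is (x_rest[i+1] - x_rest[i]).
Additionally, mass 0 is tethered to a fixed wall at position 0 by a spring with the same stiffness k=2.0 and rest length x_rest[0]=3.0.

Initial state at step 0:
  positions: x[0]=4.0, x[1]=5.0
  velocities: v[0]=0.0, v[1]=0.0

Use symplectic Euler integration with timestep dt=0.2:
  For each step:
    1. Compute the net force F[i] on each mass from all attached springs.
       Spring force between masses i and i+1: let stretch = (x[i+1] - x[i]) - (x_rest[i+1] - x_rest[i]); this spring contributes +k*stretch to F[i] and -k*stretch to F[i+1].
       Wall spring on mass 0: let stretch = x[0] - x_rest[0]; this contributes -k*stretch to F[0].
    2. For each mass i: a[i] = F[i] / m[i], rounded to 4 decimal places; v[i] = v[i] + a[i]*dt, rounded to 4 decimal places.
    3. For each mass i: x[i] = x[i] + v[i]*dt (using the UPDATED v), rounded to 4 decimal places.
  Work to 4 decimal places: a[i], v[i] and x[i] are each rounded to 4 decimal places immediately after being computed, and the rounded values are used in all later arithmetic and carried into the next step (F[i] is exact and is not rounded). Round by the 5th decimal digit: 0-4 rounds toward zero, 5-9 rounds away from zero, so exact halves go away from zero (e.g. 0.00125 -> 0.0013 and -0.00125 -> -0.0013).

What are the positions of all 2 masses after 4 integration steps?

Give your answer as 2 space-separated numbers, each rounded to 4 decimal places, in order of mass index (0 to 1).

Answer: 3.0250 6.2851

Derivation:
Step 0: x=[4.0000 5.0000] v=[0.0000 0.0000]
Step 1: x=[3.8800 5.1600] v=[-0.6000 0.8000]
Step 2: x=[3.6560 5.4576] v=[-1.1200 1.4880]
Step 3: x=[3.3578 5.8511] v=[-1.4909 1.9674]
Step 4: x=[3.0250 6.2851] v=[-1.6638 2.1701]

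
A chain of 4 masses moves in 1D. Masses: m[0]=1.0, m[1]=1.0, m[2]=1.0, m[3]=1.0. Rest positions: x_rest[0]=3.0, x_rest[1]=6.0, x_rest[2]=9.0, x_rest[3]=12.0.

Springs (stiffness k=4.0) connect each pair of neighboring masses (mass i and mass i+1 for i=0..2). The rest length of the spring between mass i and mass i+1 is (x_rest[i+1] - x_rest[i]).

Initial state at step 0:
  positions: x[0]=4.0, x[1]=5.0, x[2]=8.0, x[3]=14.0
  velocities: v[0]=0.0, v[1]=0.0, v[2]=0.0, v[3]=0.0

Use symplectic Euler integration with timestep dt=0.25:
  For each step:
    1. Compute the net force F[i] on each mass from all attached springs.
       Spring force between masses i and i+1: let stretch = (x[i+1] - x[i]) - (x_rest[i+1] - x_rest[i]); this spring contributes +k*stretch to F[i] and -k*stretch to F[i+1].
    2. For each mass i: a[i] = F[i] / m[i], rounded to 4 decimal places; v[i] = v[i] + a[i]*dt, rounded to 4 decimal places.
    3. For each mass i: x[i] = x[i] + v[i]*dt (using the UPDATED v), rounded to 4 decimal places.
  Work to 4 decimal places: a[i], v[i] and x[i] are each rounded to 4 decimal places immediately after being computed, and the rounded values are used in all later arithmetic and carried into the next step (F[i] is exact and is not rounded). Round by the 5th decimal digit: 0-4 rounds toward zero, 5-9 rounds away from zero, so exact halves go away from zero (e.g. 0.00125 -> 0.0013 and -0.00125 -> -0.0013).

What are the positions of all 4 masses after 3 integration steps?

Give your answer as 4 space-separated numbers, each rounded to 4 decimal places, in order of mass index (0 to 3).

Step 0: x=[4.0000 5.0000 8.0000 14.0000] v=[0.0000 0.0000 0.0000 0.0000]
Step 1: x=[3.5000 5.5000 8.7500 13.2500] v=[-2.0000 2.0000 3.0000 -3.0000]
Step 2: x=[2.7500 6.3125 9.8125 12.1250] v=[-3.0000 3.2500 4.2500 -4.5000]
Step 3: x=[2.1406 7.1094 10.5781 11.1719] v=[-2.4375 3.1875 3.0625 -3.8125]

Answer: 2.1406 7.1094 10.5781 11.1719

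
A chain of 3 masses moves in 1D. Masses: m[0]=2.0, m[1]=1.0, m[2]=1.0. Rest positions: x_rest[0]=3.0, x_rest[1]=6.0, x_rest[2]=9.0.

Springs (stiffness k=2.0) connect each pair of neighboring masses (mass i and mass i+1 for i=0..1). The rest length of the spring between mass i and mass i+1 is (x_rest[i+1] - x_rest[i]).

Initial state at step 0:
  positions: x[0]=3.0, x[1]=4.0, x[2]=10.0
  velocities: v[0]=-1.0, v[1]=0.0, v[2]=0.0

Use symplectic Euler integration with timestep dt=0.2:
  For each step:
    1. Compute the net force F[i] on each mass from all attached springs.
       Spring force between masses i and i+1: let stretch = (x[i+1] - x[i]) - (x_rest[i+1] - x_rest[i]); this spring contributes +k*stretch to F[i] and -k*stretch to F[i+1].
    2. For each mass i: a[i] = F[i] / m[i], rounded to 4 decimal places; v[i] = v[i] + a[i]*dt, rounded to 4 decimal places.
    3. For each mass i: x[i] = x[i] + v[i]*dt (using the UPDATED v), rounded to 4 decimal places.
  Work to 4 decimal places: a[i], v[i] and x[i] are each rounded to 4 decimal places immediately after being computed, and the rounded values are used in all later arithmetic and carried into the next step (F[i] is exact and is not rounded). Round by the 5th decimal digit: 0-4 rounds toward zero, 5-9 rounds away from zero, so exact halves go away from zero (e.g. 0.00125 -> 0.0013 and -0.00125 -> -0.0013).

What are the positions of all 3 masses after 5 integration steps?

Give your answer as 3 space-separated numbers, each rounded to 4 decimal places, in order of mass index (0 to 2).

Step 0: x=[3.0000 4.0000 10.0000] v=[-1.0000 0.0000 0.0000]
Step 1: x=[2.7200 4.4000 9.7600] v=[-1.4000 2.0000 -1.2000]
Step 2: x=[2.3872 5.0944 9.3312] v=[-1.6640 3.4720 -2.1440]
Step 3: x=[2.0427 5.9112 8.8035] v=[-1.7226 4.0838 -2.6387]
Step 4: x=[1.7329 6.6499 8.2844] v=[-1.5489 3.6933 -2.5956]
Step 5: x=[1.4998 7.1260 7.8745] v=[-1.1655 2.3803 -2.0494]

Answer: 1.4998 7.1260 7.8745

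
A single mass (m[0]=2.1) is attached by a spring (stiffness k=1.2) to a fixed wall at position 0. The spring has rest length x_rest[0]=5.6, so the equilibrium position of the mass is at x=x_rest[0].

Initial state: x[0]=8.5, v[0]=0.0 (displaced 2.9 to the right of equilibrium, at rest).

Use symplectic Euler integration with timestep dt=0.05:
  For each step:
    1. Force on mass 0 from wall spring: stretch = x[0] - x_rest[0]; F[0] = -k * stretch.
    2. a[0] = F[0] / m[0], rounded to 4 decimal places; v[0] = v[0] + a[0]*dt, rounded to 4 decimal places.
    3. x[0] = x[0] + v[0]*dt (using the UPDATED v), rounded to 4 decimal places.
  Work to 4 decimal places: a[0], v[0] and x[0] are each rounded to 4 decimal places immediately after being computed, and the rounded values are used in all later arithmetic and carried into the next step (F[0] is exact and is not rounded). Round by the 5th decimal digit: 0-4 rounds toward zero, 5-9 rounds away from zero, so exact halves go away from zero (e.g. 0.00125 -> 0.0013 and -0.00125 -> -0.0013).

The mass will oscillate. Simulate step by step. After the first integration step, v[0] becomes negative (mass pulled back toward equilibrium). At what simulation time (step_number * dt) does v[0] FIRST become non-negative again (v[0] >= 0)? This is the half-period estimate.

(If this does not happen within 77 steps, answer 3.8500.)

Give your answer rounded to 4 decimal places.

Answer: 3.8500

Derivation:
Step 0: x=[8.5000] v=[0.0000]
Step 1: x=[8.4959] v=[-0.0829]
Step 2: x=[8.4876] v=[-0.1656]
Step 3: x=[8.4752] v=[-0.2481]
Step 4: x=[8.4587] v=[-0.3303]
Step 5: x=[8.4381] v=[-0.4120]
Step 6: x=[8.4134] v=[-0.4931]
Step 7: x=[8.3847] v=[-0.5735]
Step 8: x=[8.3520] v=[-0.6531]
Step 9: x=[8.3154] v=[-0.7317]
Step 10: x=[8.2749] v=[-0.8093]
Step 11: x=[8.2306] v=[-0.8857]
Step 12: x=[8.1826] v=[-0.9609]
Step 13: x=[8.1309] v=[-1.0347]
Step 14: x=[8.0756] v=[-1.1070]
Step 15: x=[8.0167] v=[-1.1777]
Step 16: x=[7.9544] v=[-1.2468]
Step 17: x=[7.8887] v=[-1.3141]
Step 18: x=[7.8197] v=[-1.3795]
Step 19: x=[7.7476] v=[-1.4429]
Step 20: x=[7.6724] v=[-1.5043]
Step 21: x=[7.5942] v=[-1.5635]
Step 22: x=[7.5132] v=[-1.6205]
Step 23: x=[7.4294] v=[-1.6752]
Step 24: x=[7.3430] v=[-1.7275]
Step 25: x=[7.2541] v=[-1.7773]
Step 26: x=[7.1629] v=[-1.8246]
Step 27: x=[7.0694] v=[-1.8693]
Step 28: x=[6.9738] v=[-1.9113]
Step 29: x=[6.8763] v=[-1.9506]
Step 30: x=[6.7769] v=[-1.9871]
Step 31: x=[6.6759] v=[-2.0207]
Step 32: x=[6.5733] v=[-2.0514]
Step 33: x=[6.4693] v=[-2.0792]
Step 34: x=[6.3641] v=[-2.1040]
Step 35: x=[6.2578] v=[-2.1258]
Step 36: x=[6.1506] v=[-2.1446]
Step 37: x=[6.0426] v=[-2.1603]
Step 38: x=[5.9340] v=[-2.1729]
Step 39: x=[5.8249] v=[-2.1824]
Step 40: x=[5.7155] v=[-2.1888]
Step 41: x=[5.6059] v=[-2.1921]
Step 42: x=[5.4963] v=[-2.1923]
Step 43: x=[5.3868] v=[-2.1893]
Step 44: x=[5.2776] v=[-2.1832]
Step 45: x=[5.1689] v=[-2.1740]
Step 46: x=[5.0608] v=[-2.1617]
Step 47: x=[4.9535] v=[-2.1463]
Step 48: x=[4.8471] v=[-2.1278]
Step 49: x=[4.7418] v=[-2.1063]
Step 50: x=[4.6377] v=[-2.0818]
Step 51: x=[4.5350] v=[-2.0543]
Step 52: x=[4.4338] v=[-2.0239]
Step 53: x=[4.3343] v=[-1.9906]
Step 54: x=[4.2366] v=[-1.9544]
Step 55: x=[4.1408] v=[-1.9154]
Step 56: x=[4.0471] v=[-1.8737]
Step 57: x=[3.9556] v=[-1.8293]
Step 58: x=[3.8665] v=[-1.7823]
Step 59: x=[3.7799] v=[-1.7328]
Step 60: x=[3.6959] v=[-1.6808]
Step 61: x=[3.6146] v=[-1.6264]
Step 62: x=[3.5361] v=[-1.5697]
Step 63: x=[3.4606] v=[-1.5107]
Step 64: x=[3.3881] v=[-1.4496]
Step 65: x=[3.3188] v=[-1.3864]
Step 66: x=[3.2527] v=[-1.3212]
Step 67: x=[3.1900] v=[-1.2541]
Step 68: x=[3.1307] v=[-1.1852]
Step 69: x=[3.0750] v=[-1.1147]
Step 70: x=[3.0229] v=[-1.0426]
Step 71: x=[2.9745] v=[-0.9690]
Step 72: x=[2.9298] v=[-0.8940]
Step 73: x=[2.8889] v=[-0.8177]
Step 74: x=[2.8519] v=[-0.7402]
Step 75: x=[2.8188] v=[-0.6617]
Step 76: x=[2.7897] v=[-0.5822]
Step 77: x=[2.7646] v=[-0.5019]
v[0] did not become non-negative within 77 steps; using fallback time=3.8500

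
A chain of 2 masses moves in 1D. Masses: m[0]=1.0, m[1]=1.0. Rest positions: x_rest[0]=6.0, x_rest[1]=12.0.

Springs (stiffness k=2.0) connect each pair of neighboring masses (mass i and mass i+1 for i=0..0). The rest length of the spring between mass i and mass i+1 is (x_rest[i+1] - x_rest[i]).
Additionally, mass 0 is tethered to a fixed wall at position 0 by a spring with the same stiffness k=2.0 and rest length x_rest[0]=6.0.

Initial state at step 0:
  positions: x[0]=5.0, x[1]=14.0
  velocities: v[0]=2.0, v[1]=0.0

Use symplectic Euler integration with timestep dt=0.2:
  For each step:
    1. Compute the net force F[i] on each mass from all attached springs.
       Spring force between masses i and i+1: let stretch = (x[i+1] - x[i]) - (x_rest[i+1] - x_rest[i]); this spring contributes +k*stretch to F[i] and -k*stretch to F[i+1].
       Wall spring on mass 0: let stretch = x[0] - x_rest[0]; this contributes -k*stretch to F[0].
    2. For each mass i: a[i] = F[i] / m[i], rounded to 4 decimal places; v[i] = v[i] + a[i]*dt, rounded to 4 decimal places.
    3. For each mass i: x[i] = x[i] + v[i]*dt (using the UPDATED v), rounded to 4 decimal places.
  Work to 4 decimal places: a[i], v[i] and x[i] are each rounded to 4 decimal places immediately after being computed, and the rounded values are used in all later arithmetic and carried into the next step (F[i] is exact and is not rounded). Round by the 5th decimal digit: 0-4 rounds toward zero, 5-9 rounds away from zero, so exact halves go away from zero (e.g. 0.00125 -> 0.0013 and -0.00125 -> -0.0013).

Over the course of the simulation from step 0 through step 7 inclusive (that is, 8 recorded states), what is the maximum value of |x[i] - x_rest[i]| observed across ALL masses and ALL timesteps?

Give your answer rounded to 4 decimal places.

Answer: 2.6926

Derivation:
Step 0: x=[5.0000 14.0000] v=[2.0000 0.0000]
Step 1: x=[5.7200 13.7600] v=[3.6000 -1.2000]
Step 2: x=[6.6256 13.3568] v=[4.5280 -2.0160]
Step 3: x=[7.5396 12.8951] v=[4.5702 -2.3085]
Step 4: x=[8.2789 12.4850] v=[3.6966 -2.0507]
Step 5: x=[8.6924 12.2184] v=[2.0675 -1.3331]
Step 6: x=[8.6926 12.1497] v=[0.0009 -0.3435]
Step 7: x=[8.2739 12.2844] v=[-2.0933 0.6737]
Max displacement = 2.6926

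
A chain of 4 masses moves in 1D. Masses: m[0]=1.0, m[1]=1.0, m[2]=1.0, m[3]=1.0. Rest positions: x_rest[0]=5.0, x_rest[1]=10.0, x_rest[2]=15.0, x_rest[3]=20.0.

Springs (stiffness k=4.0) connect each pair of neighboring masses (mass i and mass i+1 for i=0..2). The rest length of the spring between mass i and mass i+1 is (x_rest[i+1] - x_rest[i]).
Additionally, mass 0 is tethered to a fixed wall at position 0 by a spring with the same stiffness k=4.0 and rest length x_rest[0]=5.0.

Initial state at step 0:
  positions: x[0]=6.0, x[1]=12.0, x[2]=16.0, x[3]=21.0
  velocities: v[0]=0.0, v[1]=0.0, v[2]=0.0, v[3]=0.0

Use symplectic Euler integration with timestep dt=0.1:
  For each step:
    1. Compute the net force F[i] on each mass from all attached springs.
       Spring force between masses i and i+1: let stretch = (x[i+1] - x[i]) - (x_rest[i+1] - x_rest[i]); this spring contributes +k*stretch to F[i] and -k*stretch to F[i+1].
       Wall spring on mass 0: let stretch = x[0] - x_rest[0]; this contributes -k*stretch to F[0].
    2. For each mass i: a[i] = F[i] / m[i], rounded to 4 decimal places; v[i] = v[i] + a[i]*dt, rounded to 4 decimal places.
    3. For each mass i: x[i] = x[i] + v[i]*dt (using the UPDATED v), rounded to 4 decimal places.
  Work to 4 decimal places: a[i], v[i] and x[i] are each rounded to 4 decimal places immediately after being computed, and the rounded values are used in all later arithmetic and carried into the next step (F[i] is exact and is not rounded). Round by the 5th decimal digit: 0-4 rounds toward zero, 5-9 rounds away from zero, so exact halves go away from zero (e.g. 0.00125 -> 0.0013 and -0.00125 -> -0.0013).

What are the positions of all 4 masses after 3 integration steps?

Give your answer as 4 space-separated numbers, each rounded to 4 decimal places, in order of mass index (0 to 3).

Step 0: x=[6.0000 12.0000 16.0000 21.0000] v=[0.0000 0.0000 0.0000 0.0000]
Step 1: x=[6.0000 11.9200 16.0400 21.0000] v=[0.0000 -0.8000 0.4000 0.0000]
Step 2: x=[5.9968 11.7680 16.1136 21.0016] v=[-0.0320 -1.5200 0.7360 0.0160]
Step 3: x=[5.9846 11.5590 16.2089 21.0077] v=[-0.1222 -2.0902 0.9530 0.0608]

Answer: 5.9846 11.5590 16.2089 21.0077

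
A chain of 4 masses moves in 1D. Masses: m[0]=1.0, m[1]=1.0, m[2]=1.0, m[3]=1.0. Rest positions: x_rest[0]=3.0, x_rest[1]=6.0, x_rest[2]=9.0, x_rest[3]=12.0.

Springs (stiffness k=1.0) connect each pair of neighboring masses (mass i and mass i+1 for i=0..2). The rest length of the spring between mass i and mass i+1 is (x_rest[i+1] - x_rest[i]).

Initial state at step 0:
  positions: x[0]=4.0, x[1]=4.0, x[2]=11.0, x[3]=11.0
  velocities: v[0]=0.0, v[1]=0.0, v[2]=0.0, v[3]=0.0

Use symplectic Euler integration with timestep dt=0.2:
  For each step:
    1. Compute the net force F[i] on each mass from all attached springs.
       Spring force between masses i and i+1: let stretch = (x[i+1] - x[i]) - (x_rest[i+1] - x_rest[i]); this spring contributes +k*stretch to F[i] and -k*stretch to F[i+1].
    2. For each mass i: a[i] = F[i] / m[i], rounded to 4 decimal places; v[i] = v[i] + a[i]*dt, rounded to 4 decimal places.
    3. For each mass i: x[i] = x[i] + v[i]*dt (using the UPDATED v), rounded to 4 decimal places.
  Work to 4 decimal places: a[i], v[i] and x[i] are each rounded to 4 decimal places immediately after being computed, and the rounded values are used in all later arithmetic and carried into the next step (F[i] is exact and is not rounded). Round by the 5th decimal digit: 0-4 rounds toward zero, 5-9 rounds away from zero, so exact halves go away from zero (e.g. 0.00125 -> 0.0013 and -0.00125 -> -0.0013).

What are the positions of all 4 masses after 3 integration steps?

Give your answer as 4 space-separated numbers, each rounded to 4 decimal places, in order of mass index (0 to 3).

Answer: 3.3578 5.4932 9.5068 11.6422

Derivation:
Step 0: x=[4.0000 4.0000 11.0000 11.0000] v=[0.0000 0.0000 0.0000 0.0000]
Step 1: x=[3.8800 4.2800 10.7200 11.1200] v=[-0.6000 1.4000 -1.4000 0.6000]
Step 2: x=[3.6560 4.8016 10.1984 11.3440] v=[-1.1200 2.6080 -2.6080 1.1200]
Step 3: x=[3.3578 5.4932 9.5068 11.6422] v=[-1.4909 3.4582 -3.4582 1.4909]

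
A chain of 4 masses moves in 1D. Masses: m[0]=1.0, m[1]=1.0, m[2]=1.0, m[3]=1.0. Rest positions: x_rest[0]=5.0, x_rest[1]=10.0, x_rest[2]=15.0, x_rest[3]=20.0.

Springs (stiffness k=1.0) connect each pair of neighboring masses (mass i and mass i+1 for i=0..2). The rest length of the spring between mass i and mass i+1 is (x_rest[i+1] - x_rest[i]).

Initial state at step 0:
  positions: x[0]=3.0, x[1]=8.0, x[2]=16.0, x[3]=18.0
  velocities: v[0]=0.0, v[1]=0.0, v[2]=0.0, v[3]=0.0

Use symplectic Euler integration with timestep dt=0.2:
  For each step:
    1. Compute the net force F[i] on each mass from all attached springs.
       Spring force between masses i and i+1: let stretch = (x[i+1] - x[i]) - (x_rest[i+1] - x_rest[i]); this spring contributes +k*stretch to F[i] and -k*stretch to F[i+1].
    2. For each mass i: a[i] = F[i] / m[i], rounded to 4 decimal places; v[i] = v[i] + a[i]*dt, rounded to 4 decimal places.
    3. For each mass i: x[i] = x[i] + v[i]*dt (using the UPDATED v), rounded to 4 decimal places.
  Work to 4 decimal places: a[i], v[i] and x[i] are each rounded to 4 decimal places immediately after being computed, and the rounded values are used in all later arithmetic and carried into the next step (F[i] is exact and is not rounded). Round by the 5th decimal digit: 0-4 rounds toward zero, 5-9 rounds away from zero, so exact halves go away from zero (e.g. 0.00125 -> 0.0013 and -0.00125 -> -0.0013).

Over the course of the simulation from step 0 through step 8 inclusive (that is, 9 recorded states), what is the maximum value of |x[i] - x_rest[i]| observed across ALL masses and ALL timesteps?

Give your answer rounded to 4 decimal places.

Answer: 3.0591

Derivation:
Step 0: x=[3.0000 8.0000 16.0000 18.0000] v=[0.0000 0.0000 0.0000 0.0000]
Step 1: x=[3.0000 8.1200 15.7600 18.1200] v=[0.0000 0.6000 -1.2000 0.6000]
Step 2: x=[3.0048 8.3408 15.3088 18.3456] v=[0.0240 1.1040 -2.2560 1.1280]
Step 3: x=[3.0230 8.6269 14.7004 18.6497] v=[0.0912 1.4304 -3.0422 1.5206]
Step 4: x=[3.0654 8.9318 14.0070 18.9958] v=[0.2120 1.5243 -3.4670 1.7307]
Step 5: x=[3.1425 9.2050 13.3101 19.3424] v=[0.3853 1.3661 -3.4843 1.7329]
Step 6: x=[3.2621 9.3999 12.6903 19.6477] v=[0.5978 0.9746 -3.0989 1.5264]
Step 7: x=[3.4272 9.4809 12.2172 19.8747] v=[0.8254 0.4051 -2.3655 1.1349]
Step 8: x=[3.6344 9.4292 11.9409 19.9954] v=[1.0361 -0.2584 -1.3813 0.6034]
Max displacement = 3.0591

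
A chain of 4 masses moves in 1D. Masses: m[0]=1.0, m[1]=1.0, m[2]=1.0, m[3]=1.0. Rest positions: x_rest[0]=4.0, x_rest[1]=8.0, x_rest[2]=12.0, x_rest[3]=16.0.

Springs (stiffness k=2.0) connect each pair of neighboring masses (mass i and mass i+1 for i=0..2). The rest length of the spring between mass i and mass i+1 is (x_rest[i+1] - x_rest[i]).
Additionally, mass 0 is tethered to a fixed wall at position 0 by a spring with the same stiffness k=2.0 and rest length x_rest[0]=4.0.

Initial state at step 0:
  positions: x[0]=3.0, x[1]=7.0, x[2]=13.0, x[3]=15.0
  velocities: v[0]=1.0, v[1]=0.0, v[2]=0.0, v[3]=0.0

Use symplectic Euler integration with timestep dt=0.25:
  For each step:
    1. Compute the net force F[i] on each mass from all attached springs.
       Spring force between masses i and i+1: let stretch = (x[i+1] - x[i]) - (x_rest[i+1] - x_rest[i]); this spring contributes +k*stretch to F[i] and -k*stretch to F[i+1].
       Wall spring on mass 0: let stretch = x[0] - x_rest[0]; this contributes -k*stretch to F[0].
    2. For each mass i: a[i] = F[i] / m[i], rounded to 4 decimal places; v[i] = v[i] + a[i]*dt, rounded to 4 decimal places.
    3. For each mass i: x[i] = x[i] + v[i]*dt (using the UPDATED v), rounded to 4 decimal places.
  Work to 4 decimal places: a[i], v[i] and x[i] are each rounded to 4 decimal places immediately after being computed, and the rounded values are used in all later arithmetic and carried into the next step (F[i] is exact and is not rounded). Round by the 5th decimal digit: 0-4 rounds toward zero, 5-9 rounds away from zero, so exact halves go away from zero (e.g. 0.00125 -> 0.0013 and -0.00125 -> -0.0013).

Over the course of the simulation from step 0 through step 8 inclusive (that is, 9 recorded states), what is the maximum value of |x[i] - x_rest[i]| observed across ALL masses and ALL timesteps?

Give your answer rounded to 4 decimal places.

Answer: 1.6532

Derivation:
Step 0: x=[3.0000 7.0000 13.0000 15.0000] v=[1.0000 0.0000 0.0000 0.0000]
Step 1: x=[3.3750 7.2500 12.5000 15.2500] v=[1.5000 1.0000 -2.0000 1.0000]
Step 2: x=[3.8125 7.6719 11.6875 15.6563] v=[1.7500 1.6875 -3.2500 1.6250]
Step 3: x=[4.2559 8.1133 10.8692 16.0665] v=[1.7735 1.7656 -3.2734 1.6406]
Step 4: x=[4.6495 8.4170 10.3560 16.3270] v=[1.5743 1.2149 -2.0527 1.0420]
Step 5: x=[4.9328 8.4922 10.3468 16.3411] v=[1.1333 0.3007 -0.0367 0.0565]
Step 6: x=[5.0445 8.3543 10.8551 16.1059] v=[0.4466 -0.5517 2.0332 -0.9407]
Step 7: x=[4.9393 8.1153 11.7072 15.7144] v=[-0.4208 -0.9562 3.4082 -1.5661]
Step 8: x=[4.6137 7.9282 12.6112 15.3220] v=[-1.3025 -0.7483 3.6159 -1.5697]
Max displacement = 1.6532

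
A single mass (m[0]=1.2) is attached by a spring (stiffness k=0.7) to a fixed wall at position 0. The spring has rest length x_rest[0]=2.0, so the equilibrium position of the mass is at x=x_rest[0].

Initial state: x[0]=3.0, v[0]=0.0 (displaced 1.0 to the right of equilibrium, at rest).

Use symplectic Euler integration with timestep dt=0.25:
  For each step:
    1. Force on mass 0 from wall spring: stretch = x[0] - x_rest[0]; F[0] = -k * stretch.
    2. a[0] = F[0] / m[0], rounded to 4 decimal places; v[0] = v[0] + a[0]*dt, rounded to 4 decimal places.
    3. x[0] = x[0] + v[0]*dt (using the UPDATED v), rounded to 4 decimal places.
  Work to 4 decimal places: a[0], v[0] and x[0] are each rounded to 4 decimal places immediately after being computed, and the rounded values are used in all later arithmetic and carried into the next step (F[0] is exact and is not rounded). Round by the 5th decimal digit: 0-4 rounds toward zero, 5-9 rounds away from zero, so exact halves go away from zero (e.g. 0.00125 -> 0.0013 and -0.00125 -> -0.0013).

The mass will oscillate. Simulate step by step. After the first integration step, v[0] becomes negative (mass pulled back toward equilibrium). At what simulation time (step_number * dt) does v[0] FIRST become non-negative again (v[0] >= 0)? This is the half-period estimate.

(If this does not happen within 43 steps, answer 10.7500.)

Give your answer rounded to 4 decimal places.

Answer: 4.2500

Derivation:
Step 0: x=[3.0000] v=[0.0000]
Step 1: x=[2.9636] v=[-0.1458]
Step 2: x=[2.8920] v=[-0.2863]
Step 3: x=[2.7879] v=[-0.4164]
Step 4: x=[2.6551] v=[-0.5313]
Step 5: x=[2.4984] v=[-0.6268]
Step 6: x=[2.3235] v=[-0.6995]
Step 7: x=[2.1368] v=[-0.7467]
Step 8: x=[1.9451] v=[-0.7667]
Step 9: x=[1.7554] v=[-0.7587]
Step 10: x=[1.5747] v=[-0.7230]
Step 11: x=[1.4095] v=[-0.6610]
Step 12: x=[1.2658] v=[-0.5749]
Step 13: x=[1.1489] v=[-0.4678]
Step 14: x=[1.0630] v=[-0.3437]
Step 15: x=[1.0112] v=[-0.2071]
Step 16: x=[0.9955] v=[-0.0629]
Step 17: x=[1.0164] v=[0.0836]
First v>=0 after going negative at step 17, time=4.2500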